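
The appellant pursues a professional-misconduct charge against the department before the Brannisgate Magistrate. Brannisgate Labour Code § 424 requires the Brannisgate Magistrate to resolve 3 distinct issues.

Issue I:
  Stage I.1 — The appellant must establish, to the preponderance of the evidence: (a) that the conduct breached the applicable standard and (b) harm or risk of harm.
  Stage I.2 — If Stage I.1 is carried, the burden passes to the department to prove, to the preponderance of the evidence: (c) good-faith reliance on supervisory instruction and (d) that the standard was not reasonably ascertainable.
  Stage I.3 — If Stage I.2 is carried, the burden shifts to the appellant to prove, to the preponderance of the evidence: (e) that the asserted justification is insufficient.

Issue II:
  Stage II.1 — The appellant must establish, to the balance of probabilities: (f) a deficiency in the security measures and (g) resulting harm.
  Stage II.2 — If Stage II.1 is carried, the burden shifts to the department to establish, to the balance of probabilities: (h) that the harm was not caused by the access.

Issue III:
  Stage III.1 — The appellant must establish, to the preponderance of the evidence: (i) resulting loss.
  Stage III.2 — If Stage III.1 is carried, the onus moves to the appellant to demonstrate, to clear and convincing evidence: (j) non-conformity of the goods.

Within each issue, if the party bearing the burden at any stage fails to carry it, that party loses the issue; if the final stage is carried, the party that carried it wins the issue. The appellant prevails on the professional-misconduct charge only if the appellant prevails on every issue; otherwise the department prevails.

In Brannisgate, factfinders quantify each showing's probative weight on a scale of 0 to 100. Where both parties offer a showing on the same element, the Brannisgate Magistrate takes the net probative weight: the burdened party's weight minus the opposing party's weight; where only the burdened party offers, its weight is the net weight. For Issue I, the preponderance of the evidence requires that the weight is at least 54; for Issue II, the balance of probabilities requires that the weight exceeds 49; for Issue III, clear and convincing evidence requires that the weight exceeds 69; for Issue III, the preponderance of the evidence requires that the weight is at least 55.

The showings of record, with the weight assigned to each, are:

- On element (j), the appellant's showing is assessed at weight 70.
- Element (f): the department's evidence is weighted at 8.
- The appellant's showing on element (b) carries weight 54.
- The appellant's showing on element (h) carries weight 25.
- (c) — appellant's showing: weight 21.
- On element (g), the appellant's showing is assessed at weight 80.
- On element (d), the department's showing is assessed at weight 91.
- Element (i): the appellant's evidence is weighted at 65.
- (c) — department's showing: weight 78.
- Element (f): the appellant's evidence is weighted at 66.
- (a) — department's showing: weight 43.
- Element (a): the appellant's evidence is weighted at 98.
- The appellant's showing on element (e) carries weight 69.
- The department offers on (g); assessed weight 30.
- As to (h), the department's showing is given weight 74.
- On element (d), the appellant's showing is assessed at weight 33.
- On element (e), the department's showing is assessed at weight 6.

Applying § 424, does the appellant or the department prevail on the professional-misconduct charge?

appellant

— Issue I —
At Stage I.1 the appellant must meet the preponderance of the evidence (weight is at least 54): on (a) the weight is 98 less the opposing 43 gives net 55, ≥ 54, so (a) meets the standard; on (b) the weight is 54, which does reach 54, so (b) meets the standard.
  All elements met. The burden passes to the department.
At Stage I.2 the department must meet the preponderance of the evidence (weight is at least 54): on (c) the weight is 78 less the opposing 21 gives net 57, which does reach 54, so (c) meets the standard; on (d) the weight is 91 less the opposing 33 gives net 58, which does reach 54, so (d) meets the standard.
  Stage I.2 is satisfied; the onus moves to the appellant.
At Stage I.3 the appellant must meet the preponderance of the evidence (weight is at least 54): on (e) the weight is 69 less the opposing 6 gives net 63, ≥ 54, so (e) meets the standard.
  Stage I.3 carried; the final stage is satisfied.
All stages carried — the appellant prevails on this issue.
— Issue II —
At Stage II.1 the appellant must meet the balance of probabilities (weight exceeds 49): on (f) the weight is 66 less the opposing 8 gives net 58, which does exceed 49, so (f) meets the standard; on (g) the weight is 80 less the opposing 30 gives net 50, > 49, so (g) meets the standard.
  The appellant carries Stage II.1; the department now bears the burden.
At Stage II.2 the department must meet the balance of probabilities (weight exceeds 49): on (h) the weight is 74 less the opposing 25 gives net 49, which does not exceed 49, so (h) does not meet the standard.
  Stage II.2 not carried; the department fails its burden.
The appellant prevails on this issue.
— Issue III —
Stage III.1 (appellant, the preponderance of the evidence, weight is at least 55): (i) 65 ≥ 55 — meets.
  Stage III.1 carried; the burden remains with the appellant.
Stage III.2 (appellant, clear and convincing evidence, weight exceeds 69): (j) 70 > 69 — meets.
  All elements met at the final stage.
All stages carried — the appellant prevails on this issue.
Per-issue: Issue I → appellant; Issue II → appellant; Issue III → appellant. The appellant must prevail on every issue; overall, the appellant prevails.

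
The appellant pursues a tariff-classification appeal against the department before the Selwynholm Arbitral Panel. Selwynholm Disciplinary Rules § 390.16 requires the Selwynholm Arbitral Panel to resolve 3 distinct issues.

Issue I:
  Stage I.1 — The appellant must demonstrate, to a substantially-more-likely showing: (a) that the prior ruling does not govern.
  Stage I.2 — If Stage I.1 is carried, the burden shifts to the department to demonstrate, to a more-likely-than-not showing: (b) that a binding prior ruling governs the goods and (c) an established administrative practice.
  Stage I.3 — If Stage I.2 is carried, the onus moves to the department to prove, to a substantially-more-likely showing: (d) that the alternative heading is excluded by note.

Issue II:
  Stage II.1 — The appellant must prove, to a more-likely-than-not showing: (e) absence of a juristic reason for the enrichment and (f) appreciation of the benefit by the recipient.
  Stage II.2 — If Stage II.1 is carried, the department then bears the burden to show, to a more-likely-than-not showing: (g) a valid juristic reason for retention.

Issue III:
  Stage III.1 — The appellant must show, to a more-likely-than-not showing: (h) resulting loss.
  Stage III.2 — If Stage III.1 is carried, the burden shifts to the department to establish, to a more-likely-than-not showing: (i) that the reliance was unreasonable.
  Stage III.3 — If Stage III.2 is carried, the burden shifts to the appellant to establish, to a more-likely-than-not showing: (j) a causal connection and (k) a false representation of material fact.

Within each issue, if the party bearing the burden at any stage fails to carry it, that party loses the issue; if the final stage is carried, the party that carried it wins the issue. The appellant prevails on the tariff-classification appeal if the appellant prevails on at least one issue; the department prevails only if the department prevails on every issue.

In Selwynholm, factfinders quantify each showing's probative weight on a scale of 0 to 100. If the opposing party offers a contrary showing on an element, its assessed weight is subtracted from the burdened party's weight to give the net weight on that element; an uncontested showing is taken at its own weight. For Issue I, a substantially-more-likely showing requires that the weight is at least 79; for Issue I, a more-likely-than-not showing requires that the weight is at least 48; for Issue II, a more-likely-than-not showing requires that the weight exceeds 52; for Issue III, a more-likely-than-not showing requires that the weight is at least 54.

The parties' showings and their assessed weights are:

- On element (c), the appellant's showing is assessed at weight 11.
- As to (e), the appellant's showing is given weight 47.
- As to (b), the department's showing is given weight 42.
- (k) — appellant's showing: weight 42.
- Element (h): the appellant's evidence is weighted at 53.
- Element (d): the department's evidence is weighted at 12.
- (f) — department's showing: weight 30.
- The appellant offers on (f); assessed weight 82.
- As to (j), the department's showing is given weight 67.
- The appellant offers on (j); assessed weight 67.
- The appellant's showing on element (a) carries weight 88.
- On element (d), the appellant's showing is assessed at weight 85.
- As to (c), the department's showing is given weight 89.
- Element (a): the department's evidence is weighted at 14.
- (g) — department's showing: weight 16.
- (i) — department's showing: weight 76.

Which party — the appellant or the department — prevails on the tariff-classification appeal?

department

— Issue I —
At Stage I.1 the appellant must meet a substantially-more-likely showing (weight is at least 79): on (a) the weight is 88 less the opposing 14 gives net 74, which does not reach 79, so (a) does not meet the standard.
  Stage I.1 not carried; the appellant fails its burden.
The analysis ends at Stage I.1; the department prevails on this issue.
— Issue II —
Stage II.1 — burden on appellant; standard: a more-likely-than-not showing (weight exceeds 52).
    (e): 47 ≤ 52 [not met]
    (f): 82 − 30 = 52 ≤ 52 [not met]
  Not every element is met, so the appellant fails to carry Stage II.1.
The department prevails on this issue.
— Issue III —
Stage III.1 (appellant, a more-likely-than-not showing, weight is at least 54): (h) 53 < 54 — fails.
  The appellant does not carry Stage III.1.
The analysis ends at Stage III.1; the department prevails on this issue.
Per-issue: Issue I → department; Issue II → department; Issue III → department. The appellant must prevail on at least one issue; overall, the department prevails.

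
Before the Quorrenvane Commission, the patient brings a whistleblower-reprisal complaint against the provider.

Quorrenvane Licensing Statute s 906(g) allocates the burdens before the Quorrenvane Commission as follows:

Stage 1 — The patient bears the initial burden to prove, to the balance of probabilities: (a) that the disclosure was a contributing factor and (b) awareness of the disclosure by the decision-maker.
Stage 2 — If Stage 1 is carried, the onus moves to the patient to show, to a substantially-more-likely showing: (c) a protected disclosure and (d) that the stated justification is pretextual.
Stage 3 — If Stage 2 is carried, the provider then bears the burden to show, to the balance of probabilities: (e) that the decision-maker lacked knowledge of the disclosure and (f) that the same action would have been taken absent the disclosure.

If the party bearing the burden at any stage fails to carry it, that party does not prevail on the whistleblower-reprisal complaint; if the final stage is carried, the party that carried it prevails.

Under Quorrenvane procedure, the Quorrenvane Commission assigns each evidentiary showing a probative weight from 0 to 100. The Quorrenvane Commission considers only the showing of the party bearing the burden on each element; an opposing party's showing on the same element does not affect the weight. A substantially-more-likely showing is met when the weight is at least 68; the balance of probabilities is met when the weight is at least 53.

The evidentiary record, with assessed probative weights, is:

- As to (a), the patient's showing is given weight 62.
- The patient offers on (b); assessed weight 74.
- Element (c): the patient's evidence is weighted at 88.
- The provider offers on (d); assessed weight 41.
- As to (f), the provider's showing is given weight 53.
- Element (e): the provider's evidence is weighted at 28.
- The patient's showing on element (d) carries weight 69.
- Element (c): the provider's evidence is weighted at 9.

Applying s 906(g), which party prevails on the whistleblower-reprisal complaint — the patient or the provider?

At Stage 1 the patient must meet the balance of probabilities (weight is at least 53): on (a) the weight is 62, which does reach 53, so (a) meets the standard; on (b) the weight is 74, ≥ 53, so (b) meets the standard.
  Stage 1 is satisfied; the patient continues to bear the burden.
At Stage 2 the patient must meet a substantially-more-likely showing (weight is at least 68): on (c) the weight is 88 (the provider's 9 is given no effect), ≥ 68, so (c) meets the standard; on (d) the weight is 69 (the provider's 41 is given no effect), which does reach 68, so (d) meets the standard.
  Stage 2 is satisfied; the onus moves to the provider.
At Stage 3 the provider must meet the balance of probabilities (weight is at least 53): on (e) the weight is 28, which does not reach 53, so (e) does not meet the standard; on (f) the weight is 53, which does reach 53, so (f) meets the standard.
  Not every element is met, so the provider fails to carry Stage 3.
So the patient prevails.

patient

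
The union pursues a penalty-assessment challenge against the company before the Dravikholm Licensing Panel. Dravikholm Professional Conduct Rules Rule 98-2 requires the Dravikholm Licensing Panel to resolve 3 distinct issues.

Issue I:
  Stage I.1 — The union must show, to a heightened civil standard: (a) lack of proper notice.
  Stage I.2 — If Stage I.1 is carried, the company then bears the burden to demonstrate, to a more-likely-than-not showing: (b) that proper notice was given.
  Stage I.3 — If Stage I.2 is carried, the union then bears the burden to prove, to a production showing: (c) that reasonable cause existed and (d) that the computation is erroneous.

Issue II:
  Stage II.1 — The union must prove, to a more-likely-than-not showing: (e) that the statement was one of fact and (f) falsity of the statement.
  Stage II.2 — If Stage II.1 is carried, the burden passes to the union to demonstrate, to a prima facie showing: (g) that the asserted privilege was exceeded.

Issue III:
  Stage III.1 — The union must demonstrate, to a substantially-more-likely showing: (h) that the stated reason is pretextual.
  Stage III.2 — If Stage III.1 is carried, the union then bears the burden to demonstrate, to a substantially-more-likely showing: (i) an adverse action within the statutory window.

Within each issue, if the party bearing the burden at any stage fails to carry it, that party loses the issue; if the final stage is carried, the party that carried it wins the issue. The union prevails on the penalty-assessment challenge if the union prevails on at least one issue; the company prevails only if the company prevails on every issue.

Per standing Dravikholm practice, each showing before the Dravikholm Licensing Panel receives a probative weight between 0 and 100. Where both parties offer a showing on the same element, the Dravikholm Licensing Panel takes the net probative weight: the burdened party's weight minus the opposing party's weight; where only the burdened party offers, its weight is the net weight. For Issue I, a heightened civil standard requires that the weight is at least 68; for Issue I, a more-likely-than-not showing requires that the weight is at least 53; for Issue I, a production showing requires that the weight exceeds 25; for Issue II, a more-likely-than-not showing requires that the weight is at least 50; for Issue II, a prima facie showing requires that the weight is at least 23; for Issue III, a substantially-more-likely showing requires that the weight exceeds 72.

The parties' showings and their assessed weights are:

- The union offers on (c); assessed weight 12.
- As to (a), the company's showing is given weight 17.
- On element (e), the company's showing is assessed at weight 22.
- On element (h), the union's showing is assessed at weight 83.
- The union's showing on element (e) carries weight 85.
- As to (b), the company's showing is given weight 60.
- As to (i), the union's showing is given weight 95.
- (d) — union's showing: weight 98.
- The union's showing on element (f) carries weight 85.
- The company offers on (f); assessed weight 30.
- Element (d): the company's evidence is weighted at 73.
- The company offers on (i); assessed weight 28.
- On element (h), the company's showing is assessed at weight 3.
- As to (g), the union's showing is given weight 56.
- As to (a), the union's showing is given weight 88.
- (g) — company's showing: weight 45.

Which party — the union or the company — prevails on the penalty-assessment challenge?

— Issue I —
Stage I.1 (union, a heightened civil standard, weight is at least 68): (a) net 88−17=71 ≥ 68 — meets.
  The union carries Stage I.1; the company now bears the burden.
Stage I.2 (company, a more-likely-than-not showing, weight is at least 53): (b) 60 ≥ 53 — meets.
  Stage I.2 is satisfied; the onus moves to the union.
Stage I.3 (union, a production showing, weight exceeds 25): (c) 12 ≤ 25 — fails; (d) net 98−73=25 ≤ 25 — fails.
  Stage I.3 not carried; the union fails its burden.
The analysis ends at Stage I.3; the company prevails on this issue.
— Issue II —
At Stage II.1 the union must meet a more-likely-than-not showing (weight is at least 50): on (e) the weight is 85 less the opposing 22 gives net 63, ≥ 50, so (e) meets the standard; on (f) the weight is 85 less the opposing 30 gives net 55, ≥ 50, so (f) meets the standard.
  Stage II.1 carried; the burden remains with the union.
At Stage II.2 the union must meet a prima facie showing (weight is at least 23): on (g) the weight is 56 less the opposing 45 gives net 11, which does not reach 23, so (g) does not meet the standard.
  Stage II.2 not carried; the union fails its burden.
So the company prevails on this issue.
— Issue III —
Stage III.1 (union, a substantially-more-likely showing, weight exceeds 72): (h) net 83−3=80 > 72 — meets.
  Stage III.1 is satisfied; the union continues to bear the burden.
Stage III.2 (union, a substantially-more-likely showing, weight exceeds 72): (i) net 95−28=67 ≤ 72 — fails.
  Not every element is met, so the union fails to carry Stage III.2.
So the company prevails on this issue.
Per-issue: Issue I → company; Issue II → company; Issue III → company. The union must prevail on at least one issue; overall, the company prevails.

company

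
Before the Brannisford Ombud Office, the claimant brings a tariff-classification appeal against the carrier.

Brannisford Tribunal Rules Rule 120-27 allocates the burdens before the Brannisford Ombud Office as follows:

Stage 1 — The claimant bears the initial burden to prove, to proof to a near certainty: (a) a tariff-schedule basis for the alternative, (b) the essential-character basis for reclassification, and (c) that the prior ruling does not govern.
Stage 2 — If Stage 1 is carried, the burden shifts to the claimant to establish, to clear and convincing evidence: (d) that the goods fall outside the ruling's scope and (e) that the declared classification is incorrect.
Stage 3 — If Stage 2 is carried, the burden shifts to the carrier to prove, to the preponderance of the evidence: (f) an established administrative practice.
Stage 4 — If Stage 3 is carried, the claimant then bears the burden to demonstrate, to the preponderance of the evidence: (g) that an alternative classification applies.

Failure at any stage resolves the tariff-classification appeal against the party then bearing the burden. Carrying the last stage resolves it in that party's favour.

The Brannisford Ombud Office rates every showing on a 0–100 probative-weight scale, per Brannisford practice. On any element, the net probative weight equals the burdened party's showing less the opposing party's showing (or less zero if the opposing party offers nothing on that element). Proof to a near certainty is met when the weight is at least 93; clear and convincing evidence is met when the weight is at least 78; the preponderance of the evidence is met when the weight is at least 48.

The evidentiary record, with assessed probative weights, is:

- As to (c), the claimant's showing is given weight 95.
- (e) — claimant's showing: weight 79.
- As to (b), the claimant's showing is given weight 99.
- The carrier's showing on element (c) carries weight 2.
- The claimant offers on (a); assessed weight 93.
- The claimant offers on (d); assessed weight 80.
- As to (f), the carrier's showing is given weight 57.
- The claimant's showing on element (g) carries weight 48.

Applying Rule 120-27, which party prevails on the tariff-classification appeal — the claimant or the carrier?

Stage 1 (claimant, proof to a near certainty, weight is at least 93): (a) 93 ≥ 93 — meets; (b) 99 ≥ 93 — meets; (c) net 95−2=93 ≥ 93 — meets.
  Stage 1 is satisfied; the claimant continues to bear the burden.
Stage 2 (claimant, clear and convincing evidence, weight is at least 78): (d) 80 ≥ 78 — meets; (e) 79 ≥ 78 — meets.
  All elements met. The burden passes to the carrier.
Stage 3 (carrier, the preponderance of the evidence, weight is at least 48): (f) 57 ≥ 48 — meets.
  Stage 3 carried; the burden shifts to the claimant.
Stage 4 (claimant, the preponderance of the evidence, weight is at least 48): (g) 48 ≥ 48 — meets.
  The claimant carries the last stage.
Every stage carried; the claimant prevails.

claimant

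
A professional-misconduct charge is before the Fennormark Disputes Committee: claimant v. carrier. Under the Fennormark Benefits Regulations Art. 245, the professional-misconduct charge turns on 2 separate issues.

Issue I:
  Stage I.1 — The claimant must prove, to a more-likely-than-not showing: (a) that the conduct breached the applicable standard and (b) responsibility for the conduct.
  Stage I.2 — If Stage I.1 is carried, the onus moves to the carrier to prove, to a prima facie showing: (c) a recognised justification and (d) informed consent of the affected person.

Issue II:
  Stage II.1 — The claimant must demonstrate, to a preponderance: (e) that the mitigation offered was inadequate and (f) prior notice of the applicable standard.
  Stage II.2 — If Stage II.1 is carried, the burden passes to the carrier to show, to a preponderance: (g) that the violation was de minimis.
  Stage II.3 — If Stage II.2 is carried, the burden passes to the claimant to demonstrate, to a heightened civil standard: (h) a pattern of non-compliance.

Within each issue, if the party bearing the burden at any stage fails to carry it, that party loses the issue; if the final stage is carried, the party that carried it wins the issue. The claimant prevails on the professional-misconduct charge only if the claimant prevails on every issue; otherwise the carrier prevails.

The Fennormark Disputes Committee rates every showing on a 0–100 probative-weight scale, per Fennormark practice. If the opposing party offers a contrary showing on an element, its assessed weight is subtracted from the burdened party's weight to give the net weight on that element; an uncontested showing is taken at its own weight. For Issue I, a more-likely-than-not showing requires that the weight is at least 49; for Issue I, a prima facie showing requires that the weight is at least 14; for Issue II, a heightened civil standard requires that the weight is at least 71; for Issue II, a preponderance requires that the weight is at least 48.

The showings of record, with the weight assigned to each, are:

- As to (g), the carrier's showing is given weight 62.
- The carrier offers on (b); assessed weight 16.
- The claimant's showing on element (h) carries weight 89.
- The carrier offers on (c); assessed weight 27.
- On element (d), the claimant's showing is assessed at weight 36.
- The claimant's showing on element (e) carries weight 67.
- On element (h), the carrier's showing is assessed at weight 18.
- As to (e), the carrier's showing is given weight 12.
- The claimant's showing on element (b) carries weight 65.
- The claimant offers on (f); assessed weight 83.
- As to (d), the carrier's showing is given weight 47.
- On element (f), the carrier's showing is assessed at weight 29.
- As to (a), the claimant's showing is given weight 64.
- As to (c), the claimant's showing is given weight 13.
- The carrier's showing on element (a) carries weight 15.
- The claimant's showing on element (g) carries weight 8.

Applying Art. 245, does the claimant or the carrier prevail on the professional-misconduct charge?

— Issue I —
At Stage I.1 the claimant must meet a more-likely-than-not showing (weight is at least 49): on (a) the weight is 64 less the opposing 15 gives net 49, which does reach 49, so (a) meets the standard; on (b) the weight is 65 less the opposing 16 gives net 49, ≥ 49, so (b) meets the standard.
  The claimant carries Stage I.1; the carrier now bears the burden.
At Stage I.2 the carrier must meet a prima facie showing (weight is at least 14): on (c) the weight is 27 less the opposing 13 gives net 14, which does reach 14, so (c) meets the standard; on (d) the weight is 47 less the opposing 36 gives net 11, < 14, so (d) does not meet the standard.
  The carrier does not carry Stage I.2.
So the claimant prevails on this issue.
— Issue II —
Stage II.1 (claimant, a preponderance, weight is at least 48): (e) net 67−12=55 ≥ 48 — meets; (f) net 83−29=54 ≥ 48 — meets.
  The claimant carries Stage II.1; the carrier now bears the burden.
Stage II.2 (carrier, a preponderance, weight is at least 48): (g) net 62−8=54 ≥ 48 — meets.
  All elements met. The burden passes to the claimant.
Stage II.3 (claimant, a heightened civil standard, weight is at least 71): (h) net 89−18=71 ≥ 71 — meets.
  Stage II.3 carried; the final stage is satisfied.
Every stage carried; the claimant prevails on this issue.
Per-issue: Issue I → claimant; Issue II → claimant. The claimant must prevail on every issue; overall, the claimant prevails.

claimant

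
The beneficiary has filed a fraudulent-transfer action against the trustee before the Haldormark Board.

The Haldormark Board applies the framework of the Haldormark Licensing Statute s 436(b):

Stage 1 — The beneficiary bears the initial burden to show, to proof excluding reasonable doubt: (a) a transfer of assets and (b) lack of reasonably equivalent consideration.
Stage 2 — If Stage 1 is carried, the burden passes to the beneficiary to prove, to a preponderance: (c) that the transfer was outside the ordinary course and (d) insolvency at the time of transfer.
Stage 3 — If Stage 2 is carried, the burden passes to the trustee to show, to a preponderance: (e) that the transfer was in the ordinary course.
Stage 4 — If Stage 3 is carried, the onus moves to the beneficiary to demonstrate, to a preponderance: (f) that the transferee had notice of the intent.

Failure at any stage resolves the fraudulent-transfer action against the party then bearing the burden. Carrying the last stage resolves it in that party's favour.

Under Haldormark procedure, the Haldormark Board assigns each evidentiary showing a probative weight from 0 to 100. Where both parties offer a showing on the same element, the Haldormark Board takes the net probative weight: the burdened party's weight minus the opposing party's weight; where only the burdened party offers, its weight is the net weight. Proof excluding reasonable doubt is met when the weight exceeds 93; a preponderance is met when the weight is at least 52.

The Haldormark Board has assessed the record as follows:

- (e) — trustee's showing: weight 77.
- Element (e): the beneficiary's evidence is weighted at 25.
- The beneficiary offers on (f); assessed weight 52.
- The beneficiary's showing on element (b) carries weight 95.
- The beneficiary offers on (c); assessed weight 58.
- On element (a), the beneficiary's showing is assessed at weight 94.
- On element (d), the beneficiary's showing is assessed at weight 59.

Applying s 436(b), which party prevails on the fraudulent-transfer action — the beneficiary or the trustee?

At Stage 1 the beneficiary must meet proof excluding reasonable doubt (weight exceeds 93): on (a) the weight is 94, which does exceed 93, so (a) meets the standard; on (b) the weight is 95, which does exceed 93, so (b) meets the standard.
  Stage 1 carried; the burden remains with the beneficiary.
At Stage 2 the beneficiary must meet a preponderance (weight is at least 52): on (c) the weight is 58, which does reach 52, so (c) meets the standard; on (d) the weight is 59, which does reach 52, so (d) meets the standard.
  The beneficiary carries Stage 2; the trustee now bears the burden.
At Stage 3 the trustee must meet a preponderance (weight is at least 52): on (e) the weight is 77 less the opposing 25 gives net 52, ≥ 52, so (e) meets the standard.
  Stage 3 carried; the burden shifts to the beneficiary.
At Stage 4 the beneficiary must meet a preponderance (weight is at least 52): on (f) the weight is 52, ≥ 52, so (f) meets the standard.
  All elements met at the final stage.
Every stage carried; the beneficiary prevails.

beneficiary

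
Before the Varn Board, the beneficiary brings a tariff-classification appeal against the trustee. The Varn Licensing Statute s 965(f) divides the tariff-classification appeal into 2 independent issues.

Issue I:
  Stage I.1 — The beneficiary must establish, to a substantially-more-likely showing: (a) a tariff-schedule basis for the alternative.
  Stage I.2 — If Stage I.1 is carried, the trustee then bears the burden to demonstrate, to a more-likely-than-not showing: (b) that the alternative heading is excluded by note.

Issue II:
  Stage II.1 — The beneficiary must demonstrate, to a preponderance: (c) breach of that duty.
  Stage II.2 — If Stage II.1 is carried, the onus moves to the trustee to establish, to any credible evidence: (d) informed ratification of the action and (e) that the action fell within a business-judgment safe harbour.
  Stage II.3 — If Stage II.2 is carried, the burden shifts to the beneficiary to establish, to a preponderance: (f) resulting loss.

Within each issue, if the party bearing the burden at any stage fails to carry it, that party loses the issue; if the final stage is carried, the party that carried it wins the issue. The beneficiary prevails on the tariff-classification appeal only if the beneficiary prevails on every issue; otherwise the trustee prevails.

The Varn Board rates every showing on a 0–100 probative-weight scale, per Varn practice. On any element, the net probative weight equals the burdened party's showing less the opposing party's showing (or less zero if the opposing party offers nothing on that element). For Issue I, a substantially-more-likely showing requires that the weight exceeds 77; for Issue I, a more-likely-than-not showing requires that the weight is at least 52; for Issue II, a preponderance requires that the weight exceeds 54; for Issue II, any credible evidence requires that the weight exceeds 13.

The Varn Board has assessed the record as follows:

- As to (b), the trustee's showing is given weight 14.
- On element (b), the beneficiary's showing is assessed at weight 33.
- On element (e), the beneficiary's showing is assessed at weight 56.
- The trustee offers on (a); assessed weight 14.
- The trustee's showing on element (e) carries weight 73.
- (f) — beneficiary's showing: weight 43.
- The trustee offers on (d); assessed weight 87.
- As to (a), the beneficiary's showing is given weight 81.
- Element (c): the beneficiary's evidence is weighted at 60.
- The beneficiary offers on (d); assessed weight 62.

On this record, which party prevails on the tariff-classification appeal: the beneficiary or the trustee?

trustee

— Issue I —
At Stage I.1 the beneficiary must meet a substantially-more-likely showing (weight exceeds 77): on (a) the weight is 81 less the opposing 14 gives net 67, which does not exceed 77, so (a) does not meet the standard.
  The beneficiary does not carry Stage I.1.
The trustee prevails on this issue.
— Issue II —
At Stage II.1 the beneficiary must meet a preponderance (weight exceeds 54): on (c) the weight is 60, > 54, so (c) meets the standard.
  The beneficiary carries Stage II.1; the trustee now bears the burden.
At Stage II.2 the trustee must meet any credible evidence (weight exceeds 13): on (d) the weight is 87 less the opposing 62 gives net 25, > 13, so (d) meets the standard; on (e) the weight is 73 less the opposing 56 gives net 17, > 13, so (e) meets the standard.
  Stage II.2 carried; the burden shifts to the beneficiary.
At Stage II.3 the beneficiary must meet a preponderance (weight exceeds 54): on (f) the weight is 43, which does not exceed 54, so (f) does not meet the standard.
  Stage II.3 not carried; the beneficiary fails its burden.
So the trustee prevails on this issue.
Per-issue: Issue I → trustee; Issue II → trustee. The beneficiary must prevail on every issue; overall, the trustee prevails.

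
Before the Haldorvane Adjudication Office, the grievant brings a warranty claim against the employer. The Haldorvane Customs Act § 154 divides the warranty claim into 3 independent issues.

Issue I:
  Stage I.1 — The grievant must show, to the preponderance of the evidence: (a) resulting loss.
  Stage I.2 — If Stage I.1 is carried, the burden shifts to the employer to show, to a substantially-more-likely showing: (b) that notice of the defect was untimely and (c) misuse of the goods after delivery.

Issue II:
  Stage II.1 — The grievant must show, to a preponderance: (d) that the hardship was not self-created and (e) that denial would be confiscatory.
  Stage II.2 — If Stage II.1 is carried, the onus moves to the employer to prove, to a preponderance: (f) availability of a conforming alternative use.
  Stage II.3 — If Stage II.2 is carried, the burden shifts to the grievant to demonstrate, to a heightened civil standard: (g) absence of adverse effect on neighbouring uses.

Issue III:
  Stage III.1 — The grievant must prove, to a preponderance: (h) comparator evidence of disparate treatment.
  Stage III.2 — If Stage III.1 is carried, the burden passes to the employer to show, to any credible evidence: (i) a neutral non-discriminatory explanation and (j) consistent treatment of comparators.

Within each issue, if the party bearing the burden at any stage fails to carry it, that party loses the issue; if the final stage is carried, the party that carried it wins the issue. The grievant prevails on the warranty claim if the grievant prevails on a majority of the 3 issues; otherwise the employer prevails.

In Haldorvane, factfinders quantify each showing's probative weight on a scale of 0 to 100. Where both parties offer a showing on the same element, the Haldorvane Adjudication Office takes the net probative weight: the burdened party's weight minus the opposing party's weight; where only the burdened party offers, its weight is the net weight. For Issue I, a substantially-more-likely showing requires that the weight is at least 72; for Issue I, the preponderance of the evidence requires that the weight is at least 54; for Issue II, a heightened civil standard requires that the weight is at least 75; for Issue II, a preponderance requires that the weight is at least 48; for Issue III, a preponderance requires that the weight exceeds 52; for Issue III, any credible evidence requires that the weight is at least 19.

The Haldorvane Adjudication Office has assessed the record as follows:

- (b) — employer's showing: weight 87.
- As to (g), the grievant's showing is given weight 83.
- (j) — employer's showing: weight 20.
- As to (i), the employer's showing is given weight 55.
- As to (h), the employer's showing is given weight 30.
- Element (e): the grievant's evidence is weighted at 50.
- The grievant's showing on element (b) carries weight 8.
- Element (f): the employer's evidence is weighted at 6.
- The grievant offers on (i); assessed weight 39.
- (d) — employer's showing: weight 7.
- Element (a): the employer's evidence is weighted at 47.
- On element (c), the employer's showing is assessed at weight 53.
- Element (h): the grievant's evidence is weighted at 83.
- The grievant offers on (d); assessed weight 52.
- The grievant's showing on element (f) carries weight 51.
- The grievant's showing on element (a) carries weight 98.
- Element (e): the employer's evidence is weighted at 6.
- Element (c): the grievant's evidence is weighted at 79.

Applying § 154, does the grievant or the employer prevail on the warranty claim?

— Issue I —
Stage I.1 (grievant, the preponderance of the evidence, weight is at least 54): (a) net 98−47=51 < 54 — fails.
  Not every element is met, so the grievant fails to carry Stage I.1.
The analysis ends at Stage I.1; the employer prevails on this issue.
— Issue II —
Stage II.1 (grievant, a preponderance, weight is at least 48): (d) net 52−7=45 < 48 — fails; (e) net 50−6=44 < 48 — fails.
  Not every element is met, so the grievant fails to carry Stage II.1.
So the employer prevails on this issue.
— Issue III —
At Stage III.1 the grievant must meet a preponderance (weight exceeds 52): on (h) the weight is 83 less the opposing 30 gives net 53, > 52, so (h) meets the standard.
  Stage III.1 is satisfied; the onus moves to the employer.
At Stage III.2 the employer must meet any credible evidence (weight is at least 19): on (i) the weight is 55 less the opposing 39 gives net 16, < 19, so (i) does not meet the standard; on (j) the weight is 20, which does reach 19, so (j) meets the standard.
  Stage III.2 not carried; the employer fails its burden.
The analysis ends at Stage III.2; the grievant prevails on this issue.
Per-issue: Issue I → employer; Issue II → employer; Issue III → grievant. The grievant must prevail on a majority of issues; overall, the employer prevails.

employer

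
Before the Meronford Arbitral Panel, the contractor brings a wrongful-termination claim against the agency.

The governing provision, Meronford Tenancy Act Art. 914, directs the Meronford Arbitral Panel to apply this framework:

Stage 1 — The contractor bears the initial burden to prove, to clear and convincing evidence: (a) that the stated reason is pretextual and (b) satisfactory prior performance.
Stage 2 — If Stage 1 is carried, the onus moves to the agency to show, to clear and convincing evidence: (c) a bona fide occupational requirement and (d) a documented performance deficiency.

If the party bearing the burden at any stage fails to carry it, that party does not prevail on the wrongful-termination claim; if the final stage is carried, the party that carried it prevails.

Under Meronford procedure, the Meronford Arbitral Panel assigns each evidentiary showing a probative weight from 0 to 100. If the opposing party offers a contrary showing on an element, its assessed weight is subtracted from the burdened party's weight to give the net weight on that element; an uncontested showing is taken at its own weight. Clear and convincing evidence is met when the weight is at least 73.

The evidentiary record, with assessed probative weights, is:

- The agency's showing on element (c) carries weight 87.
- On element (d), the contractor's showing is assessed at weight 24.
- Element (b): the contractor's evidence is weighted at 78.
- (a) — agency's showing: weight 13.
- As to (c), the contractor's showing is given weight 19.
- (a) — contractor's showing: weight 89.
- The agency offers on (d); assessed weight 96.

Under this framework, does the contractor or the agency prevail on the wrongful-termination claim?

Stage 1 (contractor, clear and convincing evidence, weight is at least 73): (a) net 89−13=76 ≥ 73 — meets; (b) 78 ≥ 73 — meets.
  Stage 1 is satisfied; the onus moves to the agency.
Stage 2 (agency, clear and convincing evidence, weight is at least 73): (c) net 87−19=68 < 73 — fails; (d) net 96−24=72 < 73 — fails.
  Stage 2 not carried; the agency fails its burden.
So the contractor prevails.

contractor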